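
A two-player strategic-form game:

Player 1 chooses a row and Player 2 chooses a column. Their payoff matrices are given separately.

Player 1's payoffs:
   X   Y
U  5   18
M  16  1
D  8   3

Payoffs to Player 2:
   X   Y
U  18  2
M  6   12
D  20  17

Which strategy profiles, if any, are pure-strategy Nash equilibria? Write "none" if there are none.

There is no pure-strategy Nash equilibrium.

For each strategy profile, look for a profitable unilateral deviation.
(U, X): Player 1 can switch to M (5 → 16). Not NE.
(U, Y): Player 2 can switch to X (2 → 18). Not NE.
(M, X): Player 2 can switch to Y (6 → 12). Not NE.
(M, Y): Player 1 can switch to U (1 → 18). Not NE.
(D, X): Player 1 can switch to M (8 → 16). Not NE.
(D, Y): Player 1 can switch to U (3 → 18). Not NE.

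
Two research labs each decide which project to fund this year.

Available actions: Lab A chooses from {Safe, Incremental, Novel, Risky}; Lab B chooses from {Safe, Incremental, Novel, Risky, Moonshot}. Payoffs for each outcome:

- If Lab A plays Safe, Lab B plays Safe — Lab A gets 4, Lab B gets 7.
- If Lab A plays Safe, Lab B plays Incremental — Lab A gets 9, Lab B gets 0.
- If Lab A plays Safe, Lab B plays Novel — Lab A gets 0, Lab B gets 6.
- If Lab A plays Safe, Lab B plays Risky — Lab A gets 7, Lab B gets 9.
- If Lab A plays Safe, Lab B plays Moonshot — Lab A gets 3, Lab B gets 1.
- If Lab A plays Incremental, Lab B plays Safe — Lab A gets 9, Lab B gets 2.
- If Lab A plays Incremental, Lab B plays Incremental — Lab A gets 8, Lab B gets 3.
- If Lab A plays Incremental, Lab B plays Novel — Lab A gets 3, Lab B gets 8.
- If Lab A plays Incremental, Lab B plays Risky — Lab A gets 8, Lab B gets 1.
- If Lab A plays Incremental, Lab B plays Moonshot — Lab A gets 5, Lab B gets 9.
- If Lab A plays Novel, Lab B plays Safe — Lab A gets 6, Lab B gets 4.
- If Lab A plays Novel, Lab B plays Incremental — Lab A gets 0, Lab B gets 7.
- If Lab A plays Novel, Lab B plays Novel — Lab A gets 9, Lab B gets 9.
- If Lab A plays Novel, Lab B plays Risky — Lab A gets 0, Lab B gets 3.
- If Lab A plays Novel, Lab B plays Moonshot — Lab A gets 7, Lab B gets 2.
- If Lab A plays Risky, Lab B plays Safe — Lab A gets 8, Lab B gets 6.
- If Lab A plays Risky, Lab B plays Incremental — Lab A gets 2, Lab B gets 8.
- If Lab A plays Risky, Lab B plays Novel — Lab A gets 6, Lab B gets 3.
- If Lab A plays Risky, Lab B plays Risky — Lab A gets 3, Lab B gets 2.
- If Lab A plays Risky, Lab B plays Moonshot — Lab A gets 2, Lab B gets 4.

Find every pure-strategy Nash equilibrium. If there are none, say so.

(Safe, Safe): Lab A can switch to Incremental (4 → 9). Not NE.
(Safe, Incremental): Lab B can switch to Safe (0 → 7). Not NE.
(Safe, Novel): Lab A can switch to Incremental (0 → 3). Not NE.
(Safe, Risky): Lab A can switch to Incremental (7 → 8). Not NE.
(Safe, Moonshot): Lab A can switch to Incremental (3 → 5). Not NE.
(Incremental, Safe): Lab B can switch to Incremental (2 → 3). Not NE.
(Incremental, Incremental): Lab A can switch to Safe (8 → 9). Not NE.
(Incremental, Novel): Lab A can switch to Novel (3 → 9). Not NE.
(Novel, Novel): Lab A gets 9, best alternative 6; Lab B gets 9, best alternative 7. No profitable deviation — NE.
(The remaining 11 profiles each have a profitable deviation by the same check.)

(Novel, Novel)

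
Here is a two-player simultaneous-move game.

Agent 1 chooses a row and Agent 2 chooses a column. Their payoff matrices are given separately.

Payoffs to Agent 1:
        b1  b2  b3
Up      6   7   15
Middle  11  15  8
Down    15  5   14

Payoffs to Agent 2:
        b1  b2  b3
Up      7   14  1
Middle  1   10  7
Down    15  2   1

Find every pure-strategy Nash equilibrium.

The pure Nash equilibria are (Middle, b2) and (Down, b1).

Agent 1 against b1: payoffs 6, 11, 15 → best response Down.
Agent 1 against b2: payoffs 7, 15, 5 → best response Middle.
Agent 1 against b3: payoffs 15, 8, 14 → best response Up.
Agent 2 against Up: payoffs 7, 14, 1 → best response b2.
Agent 2 against Middle: payoffs 1, 10, 7 → best response b2.
Agent 2 against Down: payoffs 15, 2, 1 → best response b1.
Mutual best responses: (Middle, b2); (Down, b1).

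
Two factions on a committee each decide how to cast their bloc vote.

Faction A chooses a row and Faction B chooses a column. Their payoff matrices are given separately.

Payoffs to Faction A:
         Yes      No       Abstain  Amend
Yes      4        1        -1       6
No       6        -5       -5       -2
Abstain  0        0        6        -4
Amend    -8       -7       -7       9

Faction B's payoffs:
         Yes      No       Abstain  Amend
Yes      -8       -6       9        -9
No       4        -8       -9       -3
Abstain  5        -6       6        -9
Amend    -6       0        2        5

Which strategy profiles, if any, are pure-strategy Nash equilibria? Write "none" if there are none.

(Yes, Yes): Faction A can switch to No (4 → 6). Not NE.
(Yes, No): Faction B can switch to Abstain (-6 → 9). Not NE.
(Yes, Abstain): Faction A can switch to Abstain (-1 → 6). Not NE.
(Yes, Amend): Faction A can switch to Amend (6 → 9). Not NE.
(No, Yes): Faction A gets 6, best alternative 4; Faction B gets 4, best alternative -3. No profitable deviation — NE.
(No, No): Faction A can switch to Yes (-5 → 1). Not NE.
(No, Abstain): Faction A can switch to Yes (-5 → -1). Not NE.
(No, Amend): Faction A can switch to Yes (-2 → 6). Not NE.
(Abstain, Yes): Faction A can switch to Yes (0 → 4). Not NE.
(Abstain, Abstain): Faction A gets 6, best alternative -1; Faction B gets 6, best alternative 5. No profitable deviation — NE.
(Amend, Amend): Faction A gets 9, best alternative 6; Faction B gets 5, best alternative 2. No profitable deviation — NE.
(The remaining 5 profiles each have a profitable deviation by the same check.)

The pure Nash equilibria are (No, Yes), (Abstain, Abstain), (Amend, Amend).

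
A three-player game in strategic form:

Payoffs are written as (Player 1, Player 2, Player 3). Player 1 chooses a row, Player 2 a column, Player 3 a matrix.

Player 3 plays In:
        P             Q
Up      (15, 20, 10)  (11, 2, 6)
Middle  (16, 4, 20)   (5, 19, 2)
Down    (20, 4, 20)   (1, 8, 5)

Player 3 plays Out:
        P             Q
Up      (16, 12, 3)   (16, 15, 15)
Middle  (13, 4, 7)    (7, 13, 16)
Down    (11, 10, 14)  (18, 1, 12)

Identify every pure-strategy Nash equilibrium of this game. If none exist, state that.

Mark each player's best response to every combination of opponents' strategies; a profile where every player is best-responding is a pure Nash equilibrium.
Player 1 against (P, In): payoffs 15, 16, 20 → best response Down.
Player 1 against (P, Out): payoffs 16, 13, 11 → best response Up.
Player 1 against (Q, In): payoffs 11, 5, 1 → best response Up.
Player 1 against (Q, Out): payoffs 16, 7, 18 → best response Down.
Player 2 against (Up, In): payoffs 20, 2 → best response P.
Player 2 against (Up, Out): payoffs 12, 15 → best response Q.
Player 2 against (Middle, In): payoffs 4, 19 → best response Q.
Player 2 against (Middle, Out): payoffs 4, 13 → best response Q.
Player 2 against (Down, In): payoffs 4, 8 → best response Q.
Player 2 against (Down, Out): payoffs 10, 1 → best response P.
Player 3 against (Up, P): payoffs 10, 3 → best response In.
Player 3 against (Up, Q): payoffs 6, 15 → best response Out.
Player 3 against (Middle, P): payoffs 20, 7 → best response In.
Player 3 against (Middle, Q): payoffs 2, 16 → best response Out.
Player 3 against (Down, P): payoffs 20, 14 → best response In.
Player 3 against (Down, Q): payoffs 5, 12 → best response Out.
No profile is a mutual best response for all players.

none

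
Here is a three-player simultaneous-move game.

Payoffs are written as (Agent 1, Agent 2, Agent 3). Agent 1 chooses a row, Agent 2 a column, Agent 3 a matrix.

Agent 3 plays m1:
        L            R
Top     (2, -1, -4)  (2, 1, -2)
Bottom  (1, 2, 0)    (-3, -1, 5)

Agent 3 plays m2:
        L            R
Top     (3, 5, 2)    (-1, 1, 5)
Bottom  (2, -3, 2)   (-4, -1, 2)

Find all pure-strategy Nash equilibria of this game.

Mark each player's best response to every combination of opponents' strategies; a profile where every player is best-responding is a pure Nash equilibrium.
Agent 1 against (L, m1): payoffs 2, 1 → best response Top.
Agent 1 against (L, m2): payoffs 3, 2 → best response Top.
Agent 1 against (R, m1): payoffs 2, -3 → best response Top.
Agent 1 against (R, m2): payoffs -1, -4 → best response Top.
Agent 2 against (Top, m1): payoffs -1, 1 → best response R.
Agent 2 against (Top, m2): payoffs 5, 1 → best response L.
Agent 2 against (Bottom, m1): payoffs 2, -1 → best response L.
Agent 2 against (Bottom, m2): payoffs -3, -1 → best response R.
Agent 3 against (Top, L): payoffs -4, 2 → best response m2.
Agent 3 against (Top, R): payoffs -2, 5 → best response m2.
Agent 3 against (Bottom, L): payoffs 0, 2 → best response m2.
Agent 3 against (Bottom, R): payoffs 5, 2 → best response m1.
Mutual best responses: (Top, L, m2).

The unique pure-strategy Nash equilibrium is (Top, L, m2).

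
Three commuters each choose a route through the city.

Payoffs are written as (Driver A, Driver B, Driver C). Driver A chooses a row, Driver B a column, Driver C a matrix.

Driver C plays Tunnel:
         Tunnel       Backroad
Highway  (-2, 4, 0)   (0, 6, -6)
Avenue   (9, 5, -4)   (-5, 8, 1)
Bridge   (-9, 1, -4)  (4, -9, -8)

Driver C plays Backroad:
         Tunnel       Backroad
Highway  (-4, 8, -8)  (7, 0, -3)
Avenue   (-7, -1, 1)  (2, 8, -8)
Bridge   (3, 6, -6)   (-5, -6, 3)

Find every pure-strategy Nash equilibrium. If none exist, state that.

(Highway, Tunnel, Tunnel): Driver A can switch to Avenue (-2 → 9). Not NE.
(Highway, Tunnel, Backroad): Driver A can switch to Bridge (-4 → 3). Not NE.
(Highway, Backroad, Tunnel): Driver A can switch to Bridge (0 → 4). Not NE.
(Highway, Backroad, Backroad): Driver B can switch to Tunnel (0 → 8). Not NE.
(Avenue, Tunnel, Tunnel): Driver B can switch to Backroad (5 → 8). Not NE.
(Avenue, Tunnel, Backroad): Driver A can switch to Highway (-7 → -4). Not NE.
(Avenue, Backroad, Tunnel): Driver A can switch to Highway (-5 → 0). Not NE.
(Avenue, Backroad, Backroad): Driver A can switch to Highway (2 → 7). Not NE.
(Bridge, Tunnel, Tunnel): Driver A can switch to Highway (-9 → -2). Not NE.
(Bridge, Tunnel, Backroad): Driver C can switch to Tunnel (-6 → -4). Not NE.
(Bridge, Backroad, Tunnel): Driver B can switch to Tunnel (-9 → 1). Not NE.
(Bridge, Backroad, Backroad): Driver A can switch to Highway (-5 → 7). Not NE.

There is no pure-strategy Nash equilibrium.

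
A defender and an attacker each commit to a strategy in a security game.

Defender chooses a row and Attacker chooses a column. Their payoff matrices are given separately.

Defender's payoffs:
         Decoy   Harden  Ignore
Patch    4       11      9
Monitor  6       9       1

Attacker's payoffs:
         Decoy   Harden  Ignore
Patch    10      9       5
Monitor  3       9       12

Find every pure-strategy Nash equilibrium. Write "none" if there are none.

There is no pure-strategy Nash equilibrium.

For each player, find the best response to each opponent profile; mutual best responses are the pure NE.
Defender against Decoy: payoffs 4, 6 → best response Monitor.
Defender against Harden: payoffs 11, 9 → best response Patch.
Defender against Ignore: payoffs 9, 1 → best response Patch.
Attacker against Patch: payoffs 10, 9, 5 → best response Decoy.
Attacker against Monitor: payoffs 3, 9, 12 → best response Ignore.
No profile is a mutual best response for all players.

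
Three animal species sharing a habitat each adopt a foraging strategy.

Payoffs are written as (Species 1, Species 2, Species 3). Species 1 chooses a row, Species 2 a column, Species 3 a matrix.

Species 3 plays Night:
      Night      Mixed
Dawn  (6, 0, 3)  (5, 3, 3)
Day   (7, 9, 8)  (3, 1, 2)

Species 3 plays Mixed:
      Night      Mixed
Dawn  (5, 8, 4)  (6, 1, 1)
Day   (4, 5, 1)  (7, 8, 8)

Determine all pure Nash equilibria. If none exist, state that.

(Dawn, Night, Night): Species 1 can switch to Day (6 → 7). Not NE.
(Dawn, Night, Mixed): Species 1 gets 5, best alternative 4; Species 2 gets 8, best alternative 1; Species 3 gets 4, best alternative 3. No profitable deviation — NE.
(Dawn, Mixed, Night): Species 1 gets 5, best alternative 3; Species 2 gets 3, best alternative 0; Species 3 gets 3, best alternative 1. No profitable deviation — NE.
(Dawn, Mixed, Mixed): Species 1 can switch to Day (6 → 7). Not NE.
(Day, Night, Night): Species 1 gets 7, best alternative 6; Species 2 gets 9, best alternative 1; Species 3 gets 8, best alternative 1. No profitable deviation — NE.
(Day, Night, Mixed): Species 1 can switch to Dawn (4 → 5). Not NE.
(Day, Mixed, Night): Species 1 can switch to Dawn (3 → 5). Not NE.
(Day, Mixed, Mixed): Species 1 gets 7, best alternative 6; Species 2 gets 8, best alternative 5; Species 3 gets 8, best alternative 2. No profitable deviation — NE.

The pure Nash equilibria are (Dawn, Night, Mixed) and (Dawn, Mixed, Night) and (Day, Night, Night) and (Day, Mixed, Mixed).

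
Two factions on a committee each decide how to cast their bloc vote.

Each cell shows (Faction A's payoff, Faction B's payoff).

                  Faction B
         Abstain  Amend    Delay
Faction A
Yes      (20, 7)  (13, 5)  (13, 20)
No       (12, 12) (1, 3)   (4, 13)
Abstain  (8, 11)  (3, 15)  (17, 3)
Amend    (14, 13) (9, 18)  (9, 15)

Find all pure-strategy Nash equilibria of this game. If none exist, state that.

No pure-strategy Nash equilibrium.

(Yes, Abstain): Faction B can switch to Delay (7 → 20). Not NE.
(Yes, Amend): Faction B can switch to Abstain (5 → 7). Not NE.
(Yes, Delay): Faction A can switch to Abstain (13 → 17). Not NE.
(No, Abstain): Faction A can switch to Yes (12 → 20). Not NE.
(No, Amend): Faction A can switch to Yes (1 → 13). Not NE.
(No, Delay): Faction A can switch to Yes (4 → 13). Not NE.
(Abstain, Abstain): Faction A can switch to Yes (8 → 20). Not NE.
(Abstain, Amend): Faction A can switch to Yes (3 → 13). Not NE.
(Abstain, Delay): Faction B can switch to Abstain (3 → 11). Not NE.
(Amend, Abstain): Faction A can switch to Yes (14 → 20). Not NE.
(Amend, Amend): Faction A can switch to Yes (9 → 13). Not NE.
(Amend, Delay): Faction A can switch to Yes (9 → 13). Not NE.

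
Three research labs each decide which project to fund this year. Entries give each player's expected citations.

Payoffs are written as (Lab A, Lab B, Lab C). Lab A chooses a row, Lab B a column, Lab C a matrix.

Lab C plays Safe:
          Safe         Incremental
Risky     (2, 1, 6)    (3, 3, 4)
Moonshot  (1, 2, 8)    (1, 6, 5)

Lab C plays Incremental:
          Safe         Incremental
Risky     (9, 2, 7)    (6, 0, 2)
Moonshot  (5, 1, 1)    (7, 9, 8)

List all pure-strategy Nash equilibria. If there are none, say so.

(Risky, Safe, Incremental), (Risky, Incremental, Safe), (Moonshot, Incremental, Incremental)

Lab A against (Safe, Safe): payoffs 2, 1 → best response Risky.
Lab A against (Safe, Incremental): payoffs 9, 5 → best response Risky.
Lab A against (Incremental, Safe): payoffs 3, 1 → best response Risky.
Lab A against (Incremental, Incremental): payoffs 6, 7 → best response Moonshot.
Lab B against (Risky, Safe): payoffs 1, 3 → best response Incremental.
Lab B against (Risky, Incremental): payoffs 2, 0 → best response Safe.
Lab B against (Moonshot, Safe): payoffs 2, 6 → best response Incremental.
Lab B against (Moonshot, Incremental): payoffs 1, 9 → best response Incremental.
Lab C against (Risky, Safe): payoffs 6, 7 → best response Incremental.
Lab C against (Risky, Incremental): payoffs 4, 2 → best response Safe.
Lab C against (Moonshot, Safe): payoffs 8, 1 → best response Safe.
Lab C against (Moonshot, Incremental): payoffs 5, 8 → best response Incremental.
Mutual best responses: (Risky, Safe, Incremental); (Risky, Incremental, Safe); (Moonshot, Incremental, Incremental).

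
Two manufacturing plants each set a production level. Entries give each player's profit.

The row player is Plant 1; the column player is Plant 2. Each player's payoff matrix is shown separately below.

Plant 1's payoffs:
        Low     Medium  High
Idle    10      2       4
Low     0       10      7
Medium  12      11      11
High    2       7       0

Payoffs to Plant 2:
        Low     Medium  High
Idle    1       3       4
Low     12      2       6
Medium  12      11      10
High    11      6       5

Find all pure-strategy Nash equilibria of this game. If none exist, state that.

For each player, find the best response to each opponent profile; mutual best responses are the pure NE.
Plant 1 against Low: payoffs 10, 0, 12, 2 → best response Medium.
Plant 1 against Medium: payoffs 2, 10, 11, 7 → best response Medium.
Plant 1 against High: payoffs 4, 7, 11, 0 → best response Medium.
Plant 2 against Idle: payoffs 1, 3, 4 → best response High.
Plant 2 against Low: payoffs 12, 2, 6 → best response Low.
Plant 2 against Medium: payoffs 12, 11, 10 → best response Low.
Plant 2 against High: payoffs 11, 6, 5 → best response Low.
Mutual best responses: (Medium, Low).

(Medium, Low)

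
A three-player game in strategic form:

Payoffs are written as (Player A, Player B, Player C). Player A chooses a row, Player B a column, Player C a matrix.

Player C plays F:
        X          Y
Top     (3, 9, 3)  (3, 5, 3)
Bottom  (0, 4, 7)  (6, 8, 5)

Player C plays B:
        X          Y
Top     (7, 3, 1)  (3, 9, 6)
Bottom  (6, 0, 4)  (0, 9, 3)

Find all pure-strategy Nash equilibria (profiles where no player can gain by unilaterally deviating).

Pure-strategy Nash equilibria: (Top, X, F), (Top, Y, B), (Bottom, Y, F)

For each player, find the best response to each opponent profile; mutual best responses are the pure NE.
Player A against (X, F): payoffs 3, 0 → best response Top.
Player A against (X, B): payoffs 7, 6 → best response Top.
Player A against (Y, F): payoffs 3, 6 → best response Bottom.
Player A against (Y, B): payoffs 3, 0 → best response Top.
Player B against (Top, F): payoffs 9, 5 → best response X.
Player B against (Top, B): payoffs 3, 9 → best response Y.
Player B against (Bottom, F): payoffs 4, 8 → best response Y.
Player B against (Bottom, B): payoffs 0, 9 → best response Y.
Player C against (Top, X): payoffs 3, 1 → best response F.
Player C against (Top, Y): payoffs 3, 6 → best response B.
Player C against (Bottom, X): payoffs 7, 4 → best response F.
Player C against (Bottom, Y): payoffs 5, 3 → best response F.
Mutual best responses: (Top, X, F); (Top, Y, B); (Bottom, Y, F).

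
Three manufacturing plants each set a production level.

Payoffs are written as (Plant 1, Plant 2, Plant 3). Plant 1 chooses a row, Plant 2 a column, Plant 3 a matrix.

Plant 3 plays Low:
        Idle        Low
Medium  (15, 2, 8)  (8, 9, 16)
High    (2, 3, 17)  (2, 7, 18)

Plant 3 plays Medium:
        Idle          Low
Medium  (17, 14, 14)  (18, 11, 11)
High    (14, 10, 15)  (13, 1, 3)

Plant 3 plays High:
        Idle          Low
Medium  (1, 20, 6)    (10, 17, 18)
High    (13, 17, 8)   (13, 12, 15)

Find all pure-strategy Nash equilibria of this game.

Plant 1 against (Idle, Low): payoffs 15, 2 → best response Medium.
Plant 1 against (Idle, Medium): payoffs 17, 14 → best response Medium.
Plant 1 against (Idle, High): payoffs 1, 13 → best response High.
Plant 1 against (Low, Low): payoffs 8, 2 → best response Medium.
Plant 1 against (Low, Medium): payoffs 18, 13 → best response Medium.
Plant 1 against (Low, High): payoffs 10, 13 → best response High.
Plant 2 against (Medium, Low): payoffs 2, 9 → best response Low.
Plant 2 against (Medium, Medium): payoffs 14, 11 → best response Idle.
Plant 2 against (Medium, High): payoffs 20, 17 → best response Idle.
Plant 2 against (High, Low): payoffs 3, 7 → best response Low.
Plant 2 against (High, Medium): payoffs 10, 1 → best response Idle.
Plant 2 against (High, High): payoffs 17, 12 → best response Idle.
Plant 3 against (Medium, Idle): payoffs 8, 14, 6 → best response Medium.
Plant 3 against (Medium, Low): payoffs 16, 11, 18 → best response High.
Plant 3 against (High, Idle): payoffs 17, 15, 8 → best response Low.
Plant 3 against (High, Low): payoffs 18, 3, 15 → best response Low.
Mutual best responses: (Medium, Idle, Medium).

(Medium, Idle, Medium)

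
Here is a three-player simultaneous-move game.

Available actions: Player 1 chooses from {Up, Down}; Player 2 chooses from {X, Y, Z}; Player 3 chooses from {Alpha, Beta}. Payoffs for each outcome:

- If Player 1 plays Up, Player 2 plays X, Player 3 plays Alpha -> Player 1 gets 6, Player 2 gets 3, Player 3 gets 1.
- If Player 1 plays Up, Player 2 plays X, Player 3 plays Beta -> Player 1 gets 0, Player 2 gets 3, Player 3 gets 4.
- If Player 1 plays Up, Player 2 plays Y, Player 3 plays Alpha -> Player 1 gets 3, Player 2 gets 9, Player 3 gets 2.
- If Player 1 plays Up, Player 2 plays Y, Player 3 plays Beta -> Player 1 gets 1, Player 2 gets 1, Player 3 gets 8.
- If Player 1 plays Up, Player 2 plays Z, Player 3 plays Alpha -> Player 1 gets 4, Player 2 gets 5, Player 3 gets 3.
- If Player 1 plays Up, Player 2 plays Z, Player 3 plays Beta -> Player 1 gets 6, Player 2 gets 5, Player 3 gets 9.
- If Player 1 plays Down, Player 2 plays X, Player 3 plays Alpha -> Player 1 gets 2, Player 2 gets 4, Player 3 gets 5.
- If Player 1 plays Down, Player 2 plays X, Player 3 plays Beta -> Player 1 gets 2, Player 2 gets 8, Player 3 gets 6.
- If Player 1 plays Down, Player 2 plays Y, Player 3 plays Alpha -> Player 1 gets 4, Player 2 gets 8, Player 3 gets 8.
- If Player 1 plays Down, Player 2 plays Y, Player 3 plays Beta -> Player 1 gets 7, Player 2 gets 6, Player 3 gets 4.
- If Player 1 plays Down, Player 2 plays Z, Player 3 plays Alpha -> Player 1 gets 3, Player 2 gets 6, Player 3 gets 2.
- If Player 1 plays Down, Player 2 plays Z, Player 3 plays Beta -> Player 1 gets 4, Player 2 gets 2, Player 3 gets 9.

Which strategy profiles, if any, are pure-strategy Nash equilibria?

For each player, find the best response to each opponent profile; mutual best responses are the pure NE.
Player 1 against (X, Alpha): payoffs 6, 2 → best response Up.
Player 1 against (X, Beta): payoffs 0, 2 → best response Down.
Player 1 against (Y, Alpha): payoffs 3, 4 → best response Down.
Player 1 against (Y, Beta): payoffs 1, 7 → best response Down.
Player 1 against (Z, Alpha): payoffs 4, 3 → best response Up.
Player 1 against (Z, Beta): payoffs 6, 4 → best response Up.
Player 2 against (Up, Alpha): payoffs 3, 9, 5 → best response Y.
Player 2 against (Up, Beta): payoffs 3, 1, 5 → best response Z.
Player 2 against (Down, Alpha): payoffs 4, 8, 6 → best response Y.
Player 2 against (Down, Beta): payoffs 8, 6, 2 → best response X.
Player 3 against (Up, X): payoffs 1, 4 → best response Beta.
Player 3 against (Up, Y): payoffs 2, 8 → best response Beta.
Player 3 against (Up, Z): payoffs 3, 9 → best response Beta.
Player 3 against (Down, X): payoffs 5, 6 → best response Beta.
Player 3 against (Down, Y): payoffs 8, 4 → best response Alpha.
Player 3 against (Down, Z): payoffs 2, 9 → best response Beta.
Mutual best responses: (Up, Z, Beta); (Down, X, Beta); (Down, Y, Alpha).

Pure-strategy Nash equilibria: (Up, Z, Beta) and (Down, X, Beta) and (Down, Y, Alpha)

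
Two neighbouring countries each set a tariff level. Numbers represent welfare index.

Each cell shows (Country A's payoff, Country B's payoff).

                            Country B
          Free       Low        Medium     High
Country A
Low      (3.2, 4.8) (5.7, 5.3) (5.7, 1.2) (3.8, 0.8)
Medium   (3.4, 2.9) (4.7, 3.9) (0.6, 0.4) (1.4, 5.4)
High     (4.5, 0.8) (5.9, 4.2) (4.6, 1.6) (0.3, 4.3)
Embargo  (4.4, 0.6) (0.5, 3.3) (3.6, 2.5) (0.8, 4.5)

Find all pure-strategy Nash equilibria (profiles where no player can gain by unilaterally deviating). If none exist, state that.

Country A against Free: payoffs 3.2, 3.4, 4.5, 4.4 → best response High.
Country A against Low: payoffs 5.7, 4.7, 5.9, 0.5 → best response High.
Country A against Medium: payoffs 5.7, 0.6, 4.6, 3.6 → best response Low.
Country A against High: payoffs 3.8, 1.4, 0.3, 0.8 → best response Low.
Country B against Low: payoffs 4.8, 5.3, 1.2, 0.8 → best response Low.
Country B against Medium: payoffs 2.9, 3.9, 0.4, 5.4 → best response High.
Country B against High: payoffs 0.8, 4.2, 1.6, 4.3 → best response High.
Country B against Embargo: payoffs 0.6, 3.3, 2.5, 4.5 → best response High.
No profile is a mutual best response for all players.

This game has no pure Nash equilibrium.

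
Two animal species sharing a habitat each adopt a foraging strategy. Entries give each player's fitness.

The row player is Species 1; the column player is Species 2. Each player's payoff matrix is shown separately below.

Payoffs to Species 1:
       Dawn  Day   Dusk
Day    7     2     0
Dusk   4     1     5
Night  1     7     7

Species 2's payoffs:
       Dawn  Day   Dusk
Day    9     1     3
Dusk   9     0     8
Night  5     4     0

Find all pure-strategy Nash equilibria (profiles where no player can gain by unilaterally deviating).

The unique pure-strategy Nash equilibrium is (Day, Dawn).

Species 1 against Dawn: payoffs 7, 4, 1 → best response Day.
Species 1 against Day: payoffs 2, 1, 7 → best response Night.
Species 1 against Dusk: payoffs 0, 5, 7 → best response Night.
Species 2 against Day: payoffs 9, 1, 3 → best response Dawn.
Species 2 against Dusk: payoffs 9, 0, 8 → best response Dawn.
Species 2 against Night: payoffs 5, 4, 0 → best response Dawn.
Mutual best responses: (Day, Dawn).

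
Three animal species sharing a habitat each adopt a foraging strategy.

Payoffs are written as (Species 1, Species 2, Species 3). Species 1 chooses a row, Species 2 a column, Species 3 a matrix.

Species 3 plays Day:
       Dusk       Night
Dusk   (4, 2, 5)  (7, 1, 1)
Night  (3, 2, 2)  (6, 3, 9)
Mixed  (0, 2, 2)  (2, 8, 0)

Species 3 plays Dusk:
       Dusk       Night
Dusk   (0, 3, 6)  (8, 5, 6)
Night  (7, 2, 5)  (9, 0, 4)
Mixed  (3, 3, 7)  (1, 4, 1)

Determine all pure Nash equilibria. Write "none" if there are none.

Species 1 against (Dusk, Day): payoffs 4, 3, 0 → best response Dusk.
Species 1 against (Dusk, Dusk): payoffs 0, 7, 3 → best response Night.
Species 1 against (Night, Day): payoffs 7, 6, 2 → best response Dusk.
Species 1 against (Night, Dusk): payoffs 8, 9, 1 → best response Night.
Species 2 against (Dusk, Day): payoffs 2, 1 → best response Dusk.
Species 2 against (Dusk, Dusk): payoffs 3, 5 → best response Night.
Species 2 against (Night, Day): payoffs 2, 3 → best response Night.
Species 2 against (Night, Dusk): payoffs 2, 0 → best response Dusk.
Species 2 against (Mixed, Day): payoffs 2, 8 → best response Night.
Species 2 against (Mixed, Dusk): payoffs 3, 4 → best response Night.
Species 3 against (Dusk, Dusk): payoffs 5, 6 → best response Dusk.
Species 3 against (Dusk, Night): payoffs 1, 6 → best response Dusk.
Species 3 against (Night, Dusk): payoffs 2, 5 → best response Dusk.
Species 3 against (Night, Night): payoffs 9, 4 → best response Day.
Species 3 against (Mixed, Dusk): payoffs 2, 7 → best response Dusk.
Species 3 against (Mixed, Night): payoffs 0, 1 → best response Dusk.
Mutual best responses: (Night, Dusk, Dusk).

Pure NE: (Night, Dusk, Dusk)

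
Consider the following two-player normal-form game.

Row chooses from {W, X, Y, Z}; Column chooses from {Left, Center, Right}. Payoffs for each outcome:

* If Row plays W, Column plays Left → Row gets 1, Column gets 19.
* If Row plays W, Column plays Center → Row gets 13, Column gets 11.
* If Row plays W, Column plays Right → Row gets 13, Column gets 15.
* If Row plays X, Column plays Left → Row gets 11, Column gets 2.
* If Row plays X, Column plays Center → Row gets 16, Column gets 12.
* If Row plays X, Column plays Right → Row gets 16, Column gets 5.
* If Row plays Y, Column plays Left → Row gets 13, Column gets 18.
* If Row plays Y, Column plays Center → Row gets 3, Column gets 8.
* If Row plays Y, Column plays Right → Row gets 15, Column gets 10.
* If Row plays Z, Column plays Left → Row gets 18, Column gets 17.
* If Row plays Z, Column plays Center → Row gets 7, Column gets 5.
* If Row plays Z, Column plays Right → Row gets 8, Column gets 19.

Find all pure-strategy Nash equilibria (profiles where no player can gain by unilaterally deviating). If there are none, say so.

The unique pure-strategy Nash equilibrium is (X, Center).

For each player, find the best response to each opponent profile; mutual best responses are the pure NE.
Row against Left: payoffs 1, 11, 13, 18 → best response Z.
Row against Center: payoffs 13, 16, 3, 7 → best response X.
Row against Right: payoffs 13, 16, 15, 8 → best response X.
Column against W: payoffs 19, 11, 15 → best response Left.
Column against X: payoffs 2, 12, 5 → best response Center.
Column against Y: payoffs 18, 8, 10 → best response Left.
Column against Z: payoffs 17, 5, 19 → best response Right.
Mutual best responses: (X, Center).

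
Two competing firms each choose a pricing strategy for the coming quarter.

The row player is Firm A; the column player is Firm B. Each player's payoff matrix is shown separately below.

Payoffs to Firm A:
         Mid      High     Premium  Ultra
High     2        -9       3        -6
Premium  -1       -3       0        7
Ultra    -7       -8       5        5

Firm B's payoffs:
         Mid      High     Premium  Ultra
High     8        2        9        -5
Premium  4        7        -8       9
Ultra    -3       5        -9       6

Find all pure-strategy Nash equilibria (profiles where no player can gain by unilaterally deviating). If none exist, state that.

Mark each player's best response to every combination of opponents' strategies; a profile where every player is best-responding is a pure Nash equilibrium.
Firm A against Mid: payoffs 2, -1, -7 → best response High.
Firm A against High: payoffs -9, -3, -8 → best response Premium.
Firm A against Premium: payoffs 3, 0, 5 → best response Ultra.
Firm A against Ultra: payoffs -6, 7, 5 → best response Premium.
Firm B against High: payoffs 8, 2, 9, -5 → best response Premium.
Firm B against Premium: payoffs 4, 7, -8, 9 → best response Ultra.
Firm B against Ultra: payoffs -3, 5, -9, 6 → best response Ultra.
Mutual best responses: (Premium, Ultra).

Pure NE: (Premium, Ultra)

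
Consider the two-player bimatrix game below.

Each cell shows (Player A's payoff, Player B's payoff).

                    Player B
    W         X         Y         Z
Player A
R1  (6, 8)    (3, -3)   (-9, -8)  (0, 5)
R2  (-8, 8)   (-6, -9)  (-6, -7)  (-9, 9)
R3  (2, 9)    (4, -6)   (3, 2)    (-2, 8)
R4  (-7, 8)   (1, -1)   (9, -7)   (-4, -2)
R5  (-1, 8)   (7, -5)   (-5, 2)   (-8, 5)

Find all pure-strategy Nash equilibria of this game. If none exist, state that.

For each strategy profile, look for a profitable unilateral deviation.
(R1, W): Player A gets 6, best alternative 2; Player B gets 8, best alternative 5. No profitable deviation — NE.
(R1, X): Player A can switch to R3 (3 → 4). Not NE.
(R1, Y): Player A can switch to R2 (-9 → -6). Not NE.
(R1, Z): Player B can switch to W (5 → 8). Not NE.
(R2, W): Player A can switch to R1 (-8 → 6). Not NE.
(R2, X): Player A can switch to R1 (-6 → 3). Not NE.
(R2, Y): Player A can switch to R3 (-6 → 3). Not NE.
(R2, Z): Player A can switch to R1 (-9 → 0). Not NE.
(R3, W): Player A can switch to R1 (2 → 6). Not NE.
(R3, X): Player A can switch to R5 (4 → 7). Not NE.
(R3, Y): Player A can switch to R4 (3 → 9). Not NE.
(R3, Z): Player A can switch to R1 (-2 → 0). Not NE.
(R4, W): Player A can switch to R1 (-7 → 6). Not NE.
(The remaining 7 profiles each have a profitable deviation by the same check.)

The unique pure-strategy Nash equilibrium is (R1, W).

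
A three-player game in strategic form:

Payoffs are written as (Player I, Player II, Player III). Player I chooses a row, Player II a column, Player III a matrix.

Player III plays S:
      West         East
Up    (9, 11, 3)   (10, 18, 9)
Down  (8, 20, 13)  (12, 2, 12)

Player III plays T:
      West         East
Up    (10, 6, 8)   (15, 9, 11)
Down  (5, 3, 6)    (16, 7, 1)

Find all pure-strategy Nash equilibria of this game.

There is no pure-strategy Nash equilibrium.

(Up, West, S): Player II can switch to East (11 → 18). Not NE.
(Up, West, T): Player II can switch to East (6 → 9). Not NE.
(Up, East, S): Player I can switch to Down (10 → 12). Not NE.
(Up, East, T): Player I can switch to Down (15 → 16). Not NE.
(Down, West, S): Player I can switch to Up (8 → 9). Not NE.
(Down, West, T): Player I can switch to Up (5 → 10). Not NE.
(Down, East, S): Player II can switch to West (2 → 20). Not NE.
(Down, East, T): Player III can switch to S (1 → 12). Not NE.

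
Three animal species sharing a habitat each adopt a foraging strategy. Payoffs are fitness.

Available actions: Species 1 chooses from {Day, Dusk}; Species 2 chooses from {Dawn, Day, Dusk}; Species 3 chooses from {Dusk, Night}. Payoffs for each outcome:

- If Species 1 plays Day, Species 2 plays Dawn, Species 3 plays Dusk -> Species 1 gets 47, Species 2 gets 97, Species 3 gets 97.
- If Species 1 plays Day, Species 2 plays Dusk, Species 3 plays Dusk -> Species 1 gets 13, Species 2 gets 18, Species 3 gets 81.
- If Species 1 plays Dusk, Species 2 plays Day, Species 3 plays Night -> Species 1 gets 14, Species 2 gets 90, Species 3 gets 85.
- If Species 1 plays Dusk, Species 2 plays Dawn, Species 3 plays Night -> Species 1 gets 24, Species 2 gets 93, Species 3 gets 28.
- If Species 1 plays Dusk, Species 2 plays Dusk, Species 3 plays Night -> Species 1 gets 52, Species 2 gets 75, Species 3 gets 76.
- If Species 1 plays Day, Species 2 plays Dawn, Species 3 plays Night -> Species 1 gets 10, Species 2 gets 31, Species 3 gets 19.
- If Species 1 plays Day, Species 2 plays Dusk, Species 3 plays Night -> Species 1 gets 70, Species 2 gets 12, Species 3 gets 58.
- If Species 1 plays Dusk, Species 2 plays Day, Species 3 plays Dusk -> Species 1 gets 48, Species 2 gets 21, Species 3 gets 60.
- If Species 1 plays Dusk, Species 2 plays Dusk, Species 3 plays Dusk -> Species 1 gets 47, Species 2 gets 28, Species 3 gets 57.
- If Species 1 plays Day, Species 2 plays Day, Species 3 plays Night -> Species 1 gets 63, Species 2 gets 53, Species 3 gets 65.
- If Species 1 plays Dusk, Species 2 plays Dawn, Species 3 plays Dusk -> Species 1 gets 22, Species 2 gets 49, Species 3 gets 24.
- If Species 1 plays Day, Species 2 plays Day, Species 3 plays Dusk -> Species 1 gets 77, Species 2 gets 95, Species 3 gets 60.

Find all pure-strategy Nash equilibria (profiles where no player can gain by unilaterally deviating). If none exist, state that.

(Day, Dawn, Dusk), (Day, Day, Night), (Dusk, Dawn, Night)

Species 1 against (Dawn, Dusk): payoffs 47, 22 → best response Day.
Species 1 against (Dawn, Night): payoffs 10, 24 → best response Dusk.
Species 1 against (Day, Dusk): payoffs 77, 48 → best response Day.
Species 1 against (Day, Night): payoffs 63, 14 → best response Day.
Species 1 against (Dusk, Dusk): payoffs 13, 47 → best response Dusk.
Species 1 against (Dusk, Night): payoffs 70, 52 → best response Day.
Species 2 against (Day, Dusk): payoffs 97, 95, 18 → best response Dawn.
Species 2 against (Day, Night): payoffs 31, 53, 12 → best response Day.
Species 2 against (Dusk, Dusk): payoffs 49, 21, 28 → best response Dawn.
Species 2 against (Dusk, Night): payoffs 93, 90, 75 → best response Dawn.
Species 3 against (Day, Dawn): payoffs 97, 19 → best response Dusk.
Species 3 against (Day, Day): payoffs 60, 65 → best response Night.
Species 3 against (Day, Dusk): payoffs 81, 58 → best response Dusk.
Species 3 against (Dusk, Dawn): payoffs 24, 28 → best response Night.
Species 3 against (Dusk, Day): payoffs 60, 85 → best response Night.
Species 3 against (Dusk, Dusk): payoffs 57, 76 → best response Night.
Mutual best responses: (Day, Dawn, Dusk); (Day, Day, Night); (Dusk, Dawn, Night).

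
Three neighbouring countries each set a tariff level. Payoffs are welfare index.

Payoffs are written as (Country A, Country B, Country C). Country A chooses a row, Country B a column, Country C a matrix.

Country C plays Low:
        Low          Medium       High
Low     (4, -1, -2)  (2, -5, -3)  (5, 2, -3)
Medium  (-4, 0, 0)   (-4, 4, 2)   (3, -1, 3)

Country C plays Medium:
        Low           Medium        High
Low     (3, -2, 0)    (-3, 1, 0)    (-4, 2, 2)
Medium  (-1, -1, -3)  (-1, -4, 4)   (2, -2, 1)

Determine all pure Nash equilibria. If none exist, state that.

(Low, Low, Low): Country B can switch to High (-1 → 2). Not NE.
(Low, Low, Medium): Country B can switch to Medium (-2 → 1). Not NE.
(Low, Medium, Low): Country B can switch to Low (-5 → -1). Not NE.
(Low, Medium, Medium): Country A can switch to Medium (-3 → -1). Not NE.
(Low, High, Low): Country C can switch to Medium (-3 → 2). Not NE.
(Low, High, Medium): Country A can switch to Medium (-4 → 2). Not NE.
(The remaining 6 profiles each have a profitable deviation by the same check.)

No pure-strategy Nash equilibrium.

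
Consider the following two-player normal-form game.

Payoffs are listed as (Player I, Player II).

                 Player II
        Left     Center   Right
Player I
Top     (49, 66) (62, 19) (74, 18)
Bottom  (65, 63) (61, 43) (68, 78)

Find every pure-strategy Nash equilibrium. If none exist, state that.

No pure-strategy Nash equilibrium.

For each strategy profile, look for a profitable unilateral deviation.
(Top, Left): Player I can switch to Bottom (49 → 65). Not NE.
(Top, Center): Player II can switch to Left (19 → 66). Not NE.
(Top, Right): Player II can switch to Left (18 → 66). Not NE.
(Bottom, Left): Player II can switch to Right (63 → 78). Not NE.
(Bottom, Center): Player I can switch to Top (61 → 62). Not NE.
(Bottom, Right): Player I can switch to Top (68 → 74). Not NE.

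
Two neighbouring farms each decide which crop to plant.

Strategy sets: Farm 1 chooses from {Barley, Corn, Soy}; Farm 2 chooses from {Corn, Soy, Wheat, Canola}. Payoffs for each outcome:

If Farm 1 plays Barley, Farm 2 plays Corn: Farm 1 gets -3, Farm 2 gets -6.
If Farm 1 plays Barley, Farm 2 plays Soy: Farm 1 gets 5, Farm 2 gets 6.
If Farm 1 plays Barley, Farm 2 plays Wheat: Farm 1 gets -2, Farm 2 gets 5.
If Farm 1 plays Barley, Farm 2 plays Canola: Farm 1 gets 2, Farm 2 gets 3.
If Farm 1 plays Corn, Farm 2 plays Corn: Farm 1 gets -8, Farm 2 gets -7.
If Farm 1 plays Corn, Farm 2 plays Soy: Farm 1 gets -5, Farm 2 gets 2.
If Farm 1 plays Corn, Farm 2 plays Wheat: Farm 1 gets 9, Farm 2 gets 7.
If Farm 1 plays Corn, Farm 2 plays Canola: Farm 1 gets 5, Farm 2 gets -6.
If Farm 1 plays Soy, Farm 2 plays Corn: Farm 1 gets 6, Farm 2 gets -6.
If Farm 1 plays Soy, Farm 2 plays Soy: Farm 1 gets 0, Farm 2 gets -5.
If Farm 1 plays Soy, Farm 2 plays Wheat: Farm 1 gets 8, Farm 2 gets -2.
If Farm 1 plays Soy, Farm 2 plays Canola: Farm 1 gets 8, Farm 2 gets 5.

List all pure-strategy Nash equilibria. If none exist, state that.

Mark each player's best response to every combination of opponents' strategies; a profile where every player is best-responding is a pure Nash equilibrium.
Farm 1 against Corn: payoffs -3, -8, 6 → best response Soy.
Farm 1 against Soy: payoffs 5, -5, 0 → best response Barley.
Farm 1 against Wheat: payoffs -2, 9, 8 → best response Corn.
Farm 1 against Canola: payoffs 2, 5, 8 → best response Soy.
Farm 2 against Barley: payoffs -6, 6, 5, 3 → best response Soy.
Farm 2 against Corn: payoffs -7, 2, 7, -6 → best response Wheat.
Farm 2 against Soy: payoffs -6, -5, -2, 5 → best response Canola.
Mutual best responses: (Barley, Soy); (Corn, Wheat); (Soy, Canola).

The pure Nash equilibria are (Barley, Soy), (Corn, Wheat), (Soy, Canola).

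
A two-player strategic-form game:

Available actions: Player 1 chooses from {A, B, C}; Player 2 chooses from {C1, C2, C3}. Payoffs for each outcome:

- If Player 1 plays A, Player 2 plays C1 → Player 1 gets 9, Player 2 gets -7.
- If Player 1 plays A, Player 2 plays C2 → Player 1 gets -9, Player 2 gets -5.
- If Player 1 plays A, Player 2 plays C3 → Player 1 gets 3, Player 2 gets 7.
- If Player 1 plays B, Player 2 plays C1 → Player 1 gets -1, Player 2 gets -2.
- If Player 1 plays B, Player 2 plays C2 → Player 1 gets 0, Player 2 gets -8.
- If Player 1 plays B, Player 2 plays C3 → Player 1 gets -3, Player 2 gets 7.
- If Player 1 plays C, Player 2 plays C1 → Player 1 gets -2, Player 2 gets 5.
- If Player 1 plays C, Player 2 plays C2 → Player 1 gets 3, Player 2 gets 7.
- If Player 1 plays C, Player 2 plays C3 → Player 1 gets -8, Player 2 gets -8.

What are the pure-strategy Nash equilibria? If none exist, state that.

Pure-strategy Nash equilibria: (A, C3) and (C, C2)

Player 1 against C1: payoffs 9, -1, -2 → best response A.
Player 1 against C2: payoffs -9, 0, 3 → best response C.
Player 1 against C3: payoffs 3, -3, -8 → best response A.
Player 2 against A: payoffs -7, -5, 7 → best response C3.
Player 2 against B: payoffs -2, -8, 7 → best response C3.
Player 2 against C: payoffs 5, 7, -8 → best response C2.
Mutual best responses: (A, C3); (C, C2).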